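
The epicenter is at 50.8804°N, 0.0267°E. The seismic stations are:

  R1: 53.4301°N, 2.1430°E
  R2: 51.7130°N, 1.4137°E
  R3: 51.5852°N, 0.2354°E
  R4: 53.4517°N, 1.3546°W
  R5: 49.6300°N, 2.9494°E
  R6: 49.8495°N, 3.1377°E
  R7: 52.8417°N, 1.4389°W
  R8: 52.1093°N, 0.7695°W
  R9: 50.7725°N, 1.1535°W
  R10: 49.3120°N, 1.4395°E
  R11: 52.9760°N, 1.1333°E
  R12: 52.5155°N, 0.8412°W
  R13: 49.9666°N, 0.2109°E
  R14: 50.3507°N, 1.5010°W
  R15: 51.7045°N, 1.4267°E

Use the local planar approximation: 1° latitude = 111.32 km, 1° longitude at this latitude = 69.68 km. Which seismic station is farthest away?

Distances from 50.8804°N, 0.0267°E:
R1: √((2.5497·111.32)² + (2.1163·69.68)²) = √(80560.947093 + 21745.567592) = 319.8539 km
R2: √((0.8326·111.32)² + (1.3870·69.68)²) = √(8590.515157 + 9340.480243) = 133.9067 km
R3: √((0.7048·111.32)² + (0.2087·69.68)²) = √(6155.710488 + 211.476046) = 79.7947 km
R4: √((2.5713·111.32)² + (-1.3813·69.68)²) = √(81931.686576 + 9263.866921) = 301.9860 km
R5: √((-1.2504·111.32)² + (2.9227·69.68)²) = √(19375.116625 + 41474.844187) = 246.6778 km
R6: √((-1.0309·111.32)² + (3.1110·69.68)²) = √(13169.808942 + 46991.175179) = 245.2774 km
R7: √((1.9613·111.32)² + (-1.4656·69.68)²) = √(47668.825544 + 10429.108763) = 241.0351 km
R8: √((1.2289·111.32)² + (-0.7962·69.68)²) = √(18714.554094 + 3077.943408) = 147.6228 km
R9: √((-0.1079·111.32)² + (-1.1802·69.68)²) = √(144.274403 + 6762.814959) = 83.1089 km
R10: √((-1.5684·111.32)² + (1.4128·69.68)²) = √(30483.165402 + 9691.202235) = 200.4354 km
R11: √((2.0956·111.32)² + (1.1066·69.68)²) = √(54420.581104 + 5945.626392) = 245.6954 km
R12: √((1.6351·111.32)² + (-0.8679·69.68)²) = √(33131.037222 + 3657.258523) = 191.8028 km
R13: √((-0.9138·111.32)² + (0.1842·69.68)²) = √(10347.816121 + 164.738663) = 102.5308 km
R14: √((-0.5297·111.32)² + (-1.5277·69.68)²) = √(3477.013214 + 11331.631454) = 121.6908 km
R15: √((0.8241·111.32)² + (1.4000·69.68)²) = √(8416.009627 + 9516.392704) = 133.9119 km
Maximum: R1 at 319.8539 km.

R1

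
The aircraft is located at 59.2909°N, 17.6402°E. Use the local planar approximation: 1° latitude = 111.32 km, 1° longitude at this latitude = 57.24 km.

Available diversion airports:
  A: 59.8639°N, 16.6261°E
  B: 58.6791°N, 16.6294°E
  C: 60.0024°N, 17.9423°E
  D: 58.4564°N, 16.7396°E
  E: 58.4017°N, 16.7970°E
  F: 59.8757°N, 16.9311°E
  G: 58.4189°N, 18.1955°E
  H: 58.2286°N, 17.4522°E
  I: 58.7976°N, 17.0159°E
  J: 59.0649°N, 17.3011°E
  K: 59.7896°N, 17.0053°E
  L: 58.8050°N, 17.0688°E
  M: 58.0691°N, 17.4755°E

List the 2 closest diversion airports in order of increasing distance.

Distances from 59.2909°N, 17.6402°E:
A: √((0.5730·111.32)² + (-1.0141·57.24)²) = √(4068.699722 + 3369.463961) = 86.2448 km
B: √((-0.6118·111.32)² + (-1.0108·57.24)²) = √(4638.369482 + 3347.570382) = 89.3641 km
C: √((0.7115·111.32)² + (0.3021·57.24)²) = √(6273.302129 + 299.020319) = 81.0699 km
D: √((-0.8345·111.32)² + (-0.9006·57.24)²) = √(8629.767144 + 2657.437967) = 106.2413 km
E: √((-0.8892·111.32)² + (-0.8432·57.24)²) = √(9798.177515 + 2329.487830) = 110.1257 km
F: √((0.5848·111.32)² + (-0.7091·57.24)²) = √(4238.001667 + 1647.457504) = 76.7167 km
G: √((-0.8720·111.32)² + (0.5553·57.24)²) = √(9422.786807 + 1010.309873) = 102.1425 km
H: √((-1.0623·111.32)² + (-0.1880·57.24)²) = √(13984.300841 + 115.801704) = 118.7439 km
I: √((-0.4933·111.32)² + (-0.6243·57.24)²) = √(3015.564529 + 1276.985365) = 65.5176 km
J: √((-0.2260·111.32)² + (-0.3391·57.24)²) = √(632.941065 + 376.751361) = 31.7757 km
K: √((0.4987·111.32)² + (-0.6349·57.24)²) = √(3081.946758 + 1320.717414) = 66.3526 km
L: √((-0.4859·111.32)² + (-0.5714·57.24)²) = √(2925.770074 + 1069.743663) = 63.2101 km
M: √((-1.2218·111.32)² + (-0.1647·57.24)²) = √(18498.931188 + 88.876399) = 136.3371 km
Sorted: J (31.7757 km) < L (63.2101 km) < I (65.5176 km) < K (66.3526 km) < …

J, L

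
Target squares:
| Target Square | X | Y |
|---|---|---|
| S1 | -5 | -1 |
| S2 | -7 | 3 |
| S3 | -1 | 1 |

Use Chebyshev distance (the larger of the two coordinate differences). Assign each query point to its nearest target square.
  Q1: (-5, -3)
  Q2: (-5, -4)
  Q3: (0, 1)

Q1→S1; Q2→S1; Q3→S3

Q1 at (-5, -3):
  S1: 2
  S2: 6
  S3: 4
  → nearest: S1 (2)
Q2 at (-5, -4):
  S1: 3
  S2: 7
  S3: 5
  → nearest: S1 (3)
Q3 at (0, 1):
  S1: 5
  S2: 7
  S3: 1
  → nearest: S3 (1)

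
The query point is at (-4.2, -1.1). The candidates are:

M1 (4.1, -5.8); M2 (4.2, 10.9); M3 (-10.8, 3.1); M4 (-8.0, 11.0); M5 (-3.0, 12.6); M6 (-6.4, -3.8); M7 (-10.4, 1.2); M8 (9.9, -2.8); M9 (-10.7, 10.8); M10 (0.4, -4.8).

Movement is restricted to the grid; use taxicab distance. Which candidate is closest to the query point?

M6

Distances from (-4.2, -1.1):
M1: |8.3| + |-4.7| = 8.3 + 4.7 = 13.0
M2: |8.4| + |12.0| = 8.4 + 12.0 = 20.4
M3: |-6.6| + |4.2| = 6.6 + 4.2 = 10.8
M4: |-3.8| + |12.1| = 3.8 + 12.1 = 15.9
M5: |1.2| + |13.7| = 1.2 + 13.7 = 14.9
M6: |-2.2| + |-2.7| = 2.2 + 2.7 = 4.9
M7: |-6.2| + |2.3| = 6.2 + 2.3 = 8.5
M8: |14.1| + |-1.7| = 14.1 + 1.7 = 15.8
M9: |-6.5| + |11.9| = 6.5 + 11.9 = 18.4
M10: |4.6| + |-3.7| = 4.6 + 3.7 = 8.3
Minimum: M6 at 4.9.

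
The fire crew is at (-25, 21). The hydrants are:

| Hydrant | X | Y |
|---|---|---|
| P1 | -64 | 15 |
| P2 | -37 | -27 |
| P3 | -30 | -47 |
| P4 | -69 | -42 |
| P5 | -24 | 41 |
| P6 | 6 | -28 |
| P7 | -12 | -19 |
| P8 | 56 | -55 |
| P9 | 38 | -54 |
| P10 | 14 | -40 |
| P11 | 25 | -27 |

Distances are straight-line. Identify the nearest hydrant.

Distances from (-25, 21):
P1: √((-39)² + (-6)²) = √(1521.000 + 36.000) = 39.5
P2: √((-12)² + (-48)²) = √(144.000 + 2304.000) = 49.5
P3: √((-5)² + (-68)²) = √(25.000 + 4624.000) = 68.2
P4: √((-44)² + (-63)²) = √(1936.000 + 3969.000) = 76.8
P5: √((1)² + (20)²) = √(1.000 + 400.000) = 20.0
P6: √((31)² + (-49)²) = √(961.000 + 2401.000) = 58.0
P7: √((13)² + (-40)²) = √(169.000 + 1600.000) = 42.1
P8: √((81)² + (-76)²) = √(6561.000 + 5776.000) = 111.1
P9: √((63)² + (-75)²) = √(3969.000 + 5625.000) = 97.9
P10: √((39)² + (-61)²) = √(1521.000 + 3721.000) = 72.4
P11: √((50)² + (-48)²) = √(2500.000 + 2304.000) = 69.3
Minimum: P5 at 20.0.

P5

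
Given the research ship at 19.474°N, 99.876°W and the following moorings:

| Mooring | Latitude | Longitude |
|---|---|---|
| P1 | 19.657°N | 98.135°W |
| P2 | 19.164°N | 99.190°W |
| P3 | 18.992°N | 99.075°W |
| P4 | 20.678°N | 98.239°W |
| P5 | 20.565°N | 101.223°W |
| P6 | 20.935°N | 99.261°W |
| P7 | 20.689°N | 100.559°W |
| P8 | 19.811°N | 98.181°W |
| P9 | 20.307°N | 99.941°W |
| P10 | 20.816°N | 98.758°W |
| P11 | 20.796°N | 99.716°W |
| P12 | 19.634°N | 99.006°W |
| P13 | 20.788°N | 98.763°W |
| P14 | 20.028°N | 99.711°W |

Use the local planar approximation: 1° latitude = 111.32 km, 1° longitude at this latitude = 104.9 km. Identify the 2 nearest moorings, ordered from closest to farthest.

P14, P2

Distances from 19.474°N, 99.876°W:
P1: 183.764 km
P2: 79.808 km
P3: 99.695 km
P4: 217.835 km
P5: 186.322 km
P6: 174.967 km
P7: 153.058 km
P8: 181.720 km
P9: 92.980 km
P10: 189.926 km
P11: 148.119 km
P12: 92.985 km
P13: 187.157 km
P14: 64.054 km
Sorted: P14 (64.054 km) < P2 (79.808 km) < P9 (92.980 km) < P12 (92.985 km) < …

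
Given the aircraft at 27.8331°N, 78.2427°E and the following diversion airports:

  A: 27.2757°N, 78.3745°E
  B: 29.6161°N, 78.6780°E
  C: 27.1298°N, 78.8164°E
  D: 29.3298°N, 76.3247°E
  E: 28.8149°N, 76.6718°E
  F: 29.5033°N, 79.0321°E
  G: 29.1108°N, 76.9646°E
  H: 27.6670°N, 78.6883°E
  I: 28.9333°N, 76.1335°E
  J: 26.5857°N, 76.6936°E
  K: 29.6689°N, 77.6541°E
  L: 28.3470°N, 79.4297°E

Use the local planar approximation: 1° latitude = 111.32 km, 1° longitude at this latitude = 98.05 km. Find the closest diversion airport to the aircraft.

Distances from 27.8331°N, 78.2427°E:
A: √((-0.5574·111.32)² + (0.1318·98.05)²) = √(3850.173709 + 167.003671) = 63.3812 km
B: √((1.7830·111.32)² + (0.4353·98.05)²) = √(39395.723590 + 1821.681846) = 203.0207 km
C: √((-0.7033·111.32)² + (0.5737·98.05)²) = √(6129.536424 + 3164.207064) = 96.4041 km
D: √((1.4967·111.32)² + (-1.9180·98.05)²) = √(27759.773141 + 35366.525988) = 251.2495 km
E: √((0.9818·111.32)² + (-1.5709·98.05)²) = √(11945.173190 + 23724.238175) = 188.8635 km
F: √((1.6702·111.32)² + (0.7894·98.05)²) = √(34568.724386 + 5990.863716) = 201.3941 km
G: √((1.2777·111.32)² + (-1.2781·98.05)²) = √(20230.386728 + 15704.527186) = 189.5651 km
H: √((-0.1661·111.32)² + (0.4456·98.05)²) = √(341.889419 + 1908.910472) = 47.4426 km
I: √((1.1002·111.32)² + (-2.1092·98.05)²) = √(14999.945342 + 42769.160066) = 240.3520 km
J: √((-1.2474·111.32)² + (-1.5491·98.05)²) = √(19282.257345 + 23070.345784) = 205.7975 km
K: √((1.8358·111.32)² + (-0.5886·98.05)²) = √(41763.522954 + 3330.701492) = 212.3540 km
L: √((0.5139·111.32)² + (1.1870·98.05)²) = √(3272.680665 + 13545.549695) = 129.6851 km
Minimum: H at 47.4426 km.

H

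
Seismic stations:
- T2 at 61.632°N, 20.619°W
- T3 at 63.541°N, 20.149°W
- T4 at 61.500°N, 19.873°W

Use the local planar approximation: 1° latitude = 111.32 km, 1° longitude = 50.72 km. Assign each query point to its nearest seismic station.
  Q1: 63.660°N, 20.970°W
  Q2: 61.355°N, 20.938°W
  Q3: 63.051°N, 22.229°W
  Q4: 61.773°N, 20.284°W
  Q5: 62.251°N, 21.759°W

Q1 at 63.660°N, 20.970°W:
  T2: √((-2.028·111.32)² + (0.351·50.72)²) = √(50966.20499 + 316.93684) = 226.458 km
  T3: √((-0.119·111.32)² + (0.821·50.72)²) = √(175.48513 + 1733.98287) = 43.697 km
  T4: √((-2.160·111.32)² + (1.097·50.72)²) = √(57816.77958 + 3095.79180) = 246.805 km
  → nearest: T3 (43.697 km)
Q2 at 61.355°N, 20.938°W:
  T2: √((0.277·111.32)² + (0.319·50.72)²) = √(950.83669 + 261.78204) = 34.823 km
  T3: √((2.186·111.32)² + (0.789·50.72)²) = √(59217.04210 + 1601.44673) = 246.614 km
  T4: √((0.145·111.32)² + (1.065·50.72)²) = √(260.54479 + 2917.81468) = 56.377 km
  → nearest: T2 (34.823 km)
Q3 at 63.051°N, 22.229°W:
  T2: √((-1.419·111.32)² + (1.610·50.72)²) = √(24952.33464 + 6668.22494) = 177.822 km
  T3: √((0.490·111.32)² + (2.080·50.72)²) = √(2975.35339 + 11129.74361) = 118.765 km
  T4: √((-1.551·111.32)² + (2.356·50.72)²) = √(29810.55015 + 14279.37049) = 209.976 km
  → nearest: T3 (118.765 km)
Q4 at 61.773°N, 20.284°W:
  T2: √((-0.141·111.32)² + (-0.335·50.72)²) = √(246.36818 + 288.70088) = 23.132 km
  T3: √((1.768·111.32)² + (0.135·50.72)²) = √(38735.65613 + 46.88415) = 196.933 km
  T4: √((-0.273·111.32)² + (0.411·50.72)²) = √(923.57398 + 434.55238) = 36.853 km
  → nearest: T2 (23.132 km)
Q5 at 62.251°N, 21.759°W:
  T2: √((-0.619·111.32)² + (1.140·50.72)²) = √(4748.18567 + 3343.24491) = 89.952 km
  T3: √((1.290·111.32)² + (1.610·50.72)²) = √(20621.76417 + 6668.22494) = 165.197 km
  T4: √((-0.751·111.32)² + (1.886·50.72)²) = √(6989.18071 + 9150.43766) = 127.042 km
  → nearest: T2 (89.952 km)

Q1→T3; Q2→T2; Q3→T3; Q4→T2; Q5→T2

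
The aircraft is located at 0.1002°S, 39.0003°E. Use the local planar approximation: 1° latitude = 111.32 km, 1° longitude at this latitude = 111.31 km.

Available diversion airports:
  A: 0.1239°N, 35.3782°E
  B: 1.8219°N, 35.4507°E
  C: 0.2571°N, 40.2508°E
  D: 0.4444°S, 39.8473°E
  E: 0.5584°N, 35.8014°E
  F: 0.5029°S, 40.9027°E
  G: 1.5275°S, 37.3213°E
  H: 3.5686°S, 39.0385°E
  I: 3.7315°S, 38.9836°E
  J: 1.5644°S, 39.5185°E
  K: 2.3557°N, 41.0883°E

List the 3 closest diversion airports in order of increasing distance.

Distances from 0.1002°S, 39.0003°E:
A: √((0.2241·111.32)² + (-3.6221·111.31)²) = √(622.343429 + 162550.847465) = 403.9470 km
B: √((1.9221·111.32)² + (-3.5496·111.31)²) = √(45782.378629 + 156108.732271) = 449.3229 km
C: √((0.3573·111.32)² + (1.2505·111.31)²) = √(1582.021669 + 19374.734399) = 144.7645 km
D: √((-0.3442·111.32)² + (0.8470·111.31)²) = √(1468.142218 + 8888.637319) = 101.7683 km
E: √((0.6586·111.32)² + (-3.1989·111.31)²) = √(5375.140839 + 126785.530846) = 363.5391 km
F: √((-0.4027·111.32)² + (1.9024·111.31)²) = √(2009.600150 + 44840.664522) = 216.4492 km
G: √((-1.4273·111.32)² + (-1.6790·111.31)²) = √(25245.090209 + 34927.681472) = 245.3014 km
H: √((-3.4684·111.32)² + (0.0382·111.31)²) = √(149074.976799 + 18.079861) = 386.1257 km
I: √((-3.6313·111.32)² + (-0.0167·111.31)²) = √(163406.999173 + 3.455424) = 404.2406 km
J: √((-1.4642·111.32)² + (0.5182·111.31)²) = √(26567.286572 + 3327.079534) = 172.8999 km
K: √((2.4559·111.32)² + (2.0880·111.31)²) = √(74742.522963 + 54016.862377) = 358.8306 km
Sorted: D (101.7683 km) < C (144.7645 km) < J (172.8999 km) < F (216.4492 km) < G (245.3014 km) < …

D, C, J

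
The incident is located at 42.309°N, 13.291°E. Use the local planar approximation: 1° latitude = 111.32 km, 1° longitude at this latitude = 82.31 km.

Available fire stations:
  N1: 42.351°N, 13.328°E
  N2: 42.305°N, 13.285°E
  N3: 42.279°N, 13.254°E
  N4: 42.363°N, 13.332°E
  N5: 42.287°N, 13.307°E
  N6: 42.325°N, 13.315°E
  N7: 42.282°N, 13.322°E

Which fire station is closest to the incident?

N2

Distances from 42.309°N, 13.291°E:
N1: √((0.042·111.32)² + (0.037·82.31)²) = √(21.85974 + 9.27489) = 5.580 km
N2: √((-0.004·111.32)² + (-0.006·82.31)²) = √(0.19827 + 0.24390) = 0.665 km
N3: √((-0.030·111.32)² + (-0.037·82.31)²) = √(11.15293 + 9.27489) = 4.520 km
N4: √((0.054·111.32)² + (0.041·82.31)²) = √(36.13549 + 11.38867) = 6.894 km
N5: √((-0.022·111.32)² + (0.016·82.31)²) = √(5.99780 + 1.73438) = 2.781 km
N6: √((0.016·111.32)² + (0.024·82.31)²) = √(3.17239 + 3.90236) = 2.660 km
N7: √((-0.027·111.32)² + (0.031·82.31)²) = √(9.03387 + 6.51071) = 3.943 km
Minimum: N2 at 0.665 km.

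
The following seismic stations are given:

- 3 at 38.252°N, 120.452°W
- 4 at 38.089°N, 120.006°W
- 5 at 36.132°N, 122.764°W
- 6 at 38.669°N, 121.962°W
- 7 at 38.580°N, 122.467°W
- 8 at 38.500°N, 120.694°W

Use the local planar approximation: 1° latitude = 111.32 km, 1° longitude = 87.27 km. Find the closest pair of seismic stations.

Pairwise distances:
3–8: 34.759 km
3–4: 42.944 km
6–7: 45.171 km
4–8: 75.487 km
6–8: 112.246 km
3–6: 139.715 km
7–8: 154.986 km
3–7: 179.600 km
4–6: 182.503 km
4–7: 221.617 km
5–7: 273.741 km
5–6: 290.962 km
3–5: 310.493 km
5–8: 319.565 km
4–5: 324.641 km
Closest pair: 3–8 at 34.759 km.

3 and 8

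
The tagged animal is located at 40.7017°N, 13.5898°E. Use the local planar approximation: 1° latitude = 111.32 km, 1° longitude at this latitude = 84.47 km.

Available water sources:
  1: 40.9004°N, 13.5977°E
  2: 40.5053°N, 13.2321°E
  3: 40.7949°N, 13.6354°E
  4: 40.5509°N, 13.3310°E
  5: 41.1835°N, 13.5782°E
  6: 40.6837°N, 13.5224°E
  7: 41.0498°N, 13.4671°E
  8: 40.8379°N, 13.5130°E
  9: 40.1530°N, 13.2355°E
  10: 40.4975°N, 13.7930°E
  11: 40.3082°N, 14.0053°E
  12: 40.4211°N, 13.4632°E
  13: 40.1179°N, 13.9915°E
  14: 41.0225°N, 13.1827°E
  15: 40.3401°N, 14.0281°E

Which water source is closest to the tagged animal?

Distances from 40.7017°N, 13.5898°E:
1: √((0.1987·111.32)² + (0.0079·84.47)²) = √(489.262725 + 0.445307) = 22.1293 km
2: √((-0.1964·111.32)² + (-0.3577·84.47)²) = √(478.001613 + 912.941330) = 37.2953 km
3: √((0.0932·111.32)² + (0.0456·84.47)²) = √(107.641123 + 14.836610) = 11.0670 km
4: √((-0.1508·111.32)² + (-0.2588·84.47)²) = √(281.805249 + 477.896151) = 27.5627 km
5: √((0.4818·111.32)² + (-0.0116·84.47)²) = √(2876.603382 + 0.960110) = 53.6429 km
6: √((-0.0180·111.32)² + (-0.0674·84.47)²) = √(4.015054 + 32.413414) = 6.0356 km
7: √((0.3481·111.32)² + (-0.1227·84.47)²) = √(1501.600630 + 107.422218) = 40.1126 km
8: √((0.1362·111.32)² + (-0.0768·84.47)²) = √(229.879694 + 42.085009) = 16.4914 km
9: √((-0.5487·111.32)² + (-0.3543·84.47)²) = √(3730.923255 + 895.668484) = 68.0191 km
10: √((-0.2042·111.32)² + (0.2032·84.47)²) = √(516.723093 + 294.613332) = 28.4840 km
11: √((-0.3935·111.32)² + (0.4155·84.47)²) = √(1918.827212 + 1231.819414) = 56.1306 km
12: √((-0.2806·111.32)² + (-0.1266·84.47)²) = √(975.712185 + 114.359540) = 33.0162 km
13: √((-0.5838·111.32)² + (0.4017·84.47)²) = √(4223.520210 + 1151.353411) = 73.3135 km
14: √((0.3208·111.32)² + (-0.4071·84.47)²) = √(1275.308090 + 1182.516456) = 49.5765 km
15: √((-0.3616·111.32)² + (0.4383·84.47)²) = √(1620.329127 + 1370.717412) = 54.6905 km
Minimum: 6 at 6.0356 km.

6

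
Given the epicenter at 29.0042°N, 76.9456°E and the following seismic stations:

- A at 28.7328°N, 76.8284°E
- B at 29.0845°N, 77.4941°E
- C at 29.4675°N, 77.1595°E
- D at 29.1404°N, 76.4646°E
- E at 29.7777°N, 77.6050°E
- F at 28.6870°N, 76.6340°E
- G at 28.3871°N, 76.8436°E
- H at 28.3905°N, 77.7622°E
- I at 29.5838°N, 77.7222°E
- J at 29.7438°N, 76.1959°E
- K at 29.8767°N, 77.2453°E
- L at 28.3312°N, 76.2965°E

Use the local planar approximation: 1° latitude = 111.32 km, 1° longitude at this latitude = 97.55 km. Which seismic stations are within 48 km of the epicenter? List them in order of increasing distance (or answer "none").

A, F

Distances from 29.0042°N, 76.9456°E:
A: 32.3031 km
B: 54.2477 km
C: 55.6356 km
D: 49.3104 km
E: 107.4797 km
F: 46.5918 km
G: 69.4124 km
H: 104.9420 km
I: 99.5095 km
J: 110.1230 km
K: 101.4314 km
L: 98.0925 km
Threshold 48 km: A (32.3031 km), F (46.5918 km) are within range.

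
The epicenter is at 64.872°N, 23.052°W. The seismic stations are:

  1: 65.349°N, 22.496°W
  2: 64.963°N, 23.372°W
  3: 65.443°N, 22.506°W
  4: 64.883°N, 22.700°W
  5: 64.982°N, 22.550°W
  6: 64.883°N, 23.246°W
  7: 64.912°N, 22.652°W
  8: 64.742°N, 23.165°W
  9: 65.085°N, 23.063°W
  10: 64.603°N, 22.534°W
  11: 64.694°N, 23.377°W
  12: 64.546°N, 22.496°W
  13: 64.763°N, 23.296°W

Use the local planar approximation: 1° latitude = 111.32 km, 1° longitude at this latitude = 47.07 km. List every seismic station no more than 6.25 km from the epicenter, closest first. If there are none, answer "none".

Distances from 64.872°N, 23.052°W:
1: 59.199 km
2: 18.152 km
3: 68.563 km
4: 16.614 km
5: 26.614 km
6: 9.213 km
7: 19.347 km
8: 15.418 km
9: 23.717 km
10: 38.616 km
11: 25.033 km
12: 44.743 km
13: 16.707 km
Threshold 6.25 km: none within range.

none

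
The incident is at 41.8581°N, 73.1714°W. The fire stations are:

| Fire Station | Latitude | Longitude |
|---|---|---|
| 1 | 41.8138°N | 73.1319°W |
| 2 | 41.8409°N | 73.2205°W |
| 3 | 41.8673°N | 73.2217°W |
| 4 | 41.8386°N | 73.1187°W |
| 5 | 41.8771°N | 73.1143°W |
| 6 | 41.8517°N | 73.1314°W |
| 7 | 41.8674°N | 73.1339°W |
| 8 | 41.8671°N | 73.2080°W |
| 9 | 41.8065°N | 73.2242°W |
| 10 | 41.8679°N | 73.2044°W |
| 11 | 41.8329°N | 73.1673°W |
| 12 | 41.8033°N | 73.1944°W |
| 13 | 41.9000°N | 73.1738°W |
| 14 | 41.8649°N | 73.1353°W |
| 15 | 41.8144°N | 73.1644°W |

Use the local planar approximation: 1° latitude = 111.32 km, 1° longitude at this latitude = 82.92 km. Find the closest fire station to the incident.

11

Distances from 41.8581°N, 73.1714°W:
1: √((-0.0443·111.32)² + (0.0395·82.92)²) = √(24.319456 + 10.727852) = 5.9201 km
2: √((-0.0172·111.32)² + (-0.0491·82.92)²) = √(3.666091 + 16.576070) = 4.4991 km
3: √((0.0092·111.32)² + (-0.0503·82.92)²) = √(1.048871 + 17.396207) = 4.2948 km
4: √((-0.0195·111.32)² + (0.0527·82.92)²) = √(4.712112 + 19.095886) = 4.8793 km
5: √((0.0190·111.32)² + (0.0571·82.92)²) = √(4.473563 + 22.417687) = 5.1857 km
6: √((-0.0064·111.32)² + (0.0400·82.92)²) = √(0.507582 + 11.001162) = 3.3925 km
7: √((0.0093·111.32)² + (0.0375·82.92)²) = √(1.071796 + 9.668990) = 3.2773 km
8: √((0.0090·111.32)² + (-0.0366·82.92)²) = √(1.003764 + 9.210448) = 3.1960 km
9: √((-0.0516·111.32)² + (-0.0528·82.92)²) = √(32.994823 + 19.168425) = 7.2224 km
10: √((0.0098·111.32)² + (-0.0330·82.92)²) = √(1.190141 + 7.487666) = 2.9458 km
11: √((-0.0252·111.32)² + (0.0041·82.92)²) = √(7.869506 + 0.115581) = 2.8258 km
12: √((-0.0548·111.32)² + (-0.0230·82.92)²) = √(37.214099 + 3.637259) = 6.3915 km
13: √((0.0419·111.32)² + (-0.0024·82.92)²) = √(21.755769 + 0.039604) = 4.6686 km
14: √((0.0068·111.32)² + (0.0361·82.92)²) = √(0.573013 + 8.960515) = 3.0876 km
15: √((-0.0437·111.32)² + (0.0070·82.92)²) = √(23.665150 + 0.336911) = 4.8992 km
Minimum: 11 at 2.8258 km.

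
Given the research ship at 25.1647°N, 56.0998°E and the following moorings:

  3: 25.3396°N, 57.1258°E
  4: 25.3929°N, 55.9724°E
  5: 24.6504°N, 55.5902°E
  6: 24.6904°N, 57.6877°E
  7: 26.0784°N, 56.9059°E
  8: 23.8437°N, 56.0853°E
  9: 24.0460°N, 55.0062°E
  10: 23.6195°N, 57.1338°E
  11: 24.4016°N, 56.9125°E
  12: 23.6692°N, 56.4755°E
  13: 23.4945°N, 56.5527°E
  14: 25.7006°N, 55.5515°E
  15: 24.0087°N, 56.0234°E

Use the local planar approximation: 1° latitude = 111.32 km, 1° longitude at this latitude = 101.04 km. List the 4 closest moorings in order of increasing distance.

4, 5, 14, 3

Distances from 25.1647°N, 56.0998°E:
3: 105.4795 km
4: 28.4785 km
5: 77.0000 km
6: 168.9059 km
7: 130.3050 km
8: 147.0610 km
9: 166.4881 km
10: 201.2539 km
11: 118.1487 km
12: 170.7521 km
13: 191.4753 km
14: 81.4130 km
15: 128.9172 km
Sorted: 4 (28.4785 km) < 5 (77.0000 km) < 14 (81.4130 km) < 3 (105.4795 km) < 11 (118.1487 km) < 15 (128.9172 km) < …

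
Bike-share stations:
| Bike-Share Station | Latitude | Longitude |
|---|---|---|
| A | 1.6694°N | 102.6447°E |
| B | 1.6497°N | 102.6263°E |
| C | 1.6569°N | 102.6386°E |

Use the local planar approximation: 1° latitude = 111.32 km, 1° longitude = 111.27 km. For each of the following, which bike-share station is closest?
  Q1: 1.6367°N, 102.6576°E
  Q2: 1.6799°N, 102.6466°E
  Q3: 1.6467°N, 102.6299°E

Q1 at 1.6367°N, 102.6576°E:
  A: 3.9129 km
  B: 3.7714 km
  C: 3.0864 km
  → nearest: C (3.0864 km)
Q2 at 1.6799°N, 102.6466°E:
  A: 1.1878 km
  B: 4.0502 km
  C: 2.7107 km
  → nearest: A (1.1878 km)
Q3 at 1.6467°N, 102.6299°E:
  A: 3.0162 km
  B: 0.5215 km
  C: 1.4921 km
  → nearest: B (0.5215 km)

Q1→C; Q2→A; Q3→B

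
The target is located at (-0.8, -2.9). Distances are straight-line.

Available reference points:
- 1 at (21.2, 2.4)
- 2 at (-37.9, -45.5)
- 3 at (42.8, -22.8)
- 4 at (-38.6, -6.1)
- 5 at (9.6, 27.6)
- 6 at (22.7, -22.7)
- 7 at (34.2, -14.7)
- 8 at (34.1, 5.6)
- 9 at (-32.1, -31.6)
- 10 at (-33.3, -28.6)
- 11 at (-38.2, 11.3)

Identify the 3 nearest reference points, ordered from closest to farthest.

Distances from (-0.8, -2.9):
1: √((22.0)² + (5.3)²) = √(484.000 + 28.090) = 22.6
2: √((-37.1)² + (-42.6)²) = √(1376.410 + 1814.760) = 56.5
3: √((43.6)² + (-19.9)²) = √(1900.960 + 396.010) = 47.9
4: √((-37.8)² + (-3.2)²) = √(1428.840 + 10.240) = 37.9
5: √((10.4)² + (30.5)²) = √(108.160 + 930.250) = 32.2
6: √((23.5)² + (-19.8)²) = √(552.250 + 392.040) = 30.7
7: √((35.0)² + (-11.8)²) = √(1225.000 + 139.240) = 36.9
8: √((34.9)² + (8.5)²) = √(1218.010 + 72.250) = 35.9
9: √((-31.3)² + (-28.7)²) = √(979.690 + 823.690) = 42.5
10: √((-32.5)² + (-25.7)²) = √(1056.250 + 660.490) = 41.4
11: √((-37.4)² + (14.2)²) = √(1398.760 + 201.640) = 40.0
Sorted: 1 (22.6) < 6 (30.7) < 5 (32.2) < 8 (35.9) < 7 (36.9) < …

1, 6, 5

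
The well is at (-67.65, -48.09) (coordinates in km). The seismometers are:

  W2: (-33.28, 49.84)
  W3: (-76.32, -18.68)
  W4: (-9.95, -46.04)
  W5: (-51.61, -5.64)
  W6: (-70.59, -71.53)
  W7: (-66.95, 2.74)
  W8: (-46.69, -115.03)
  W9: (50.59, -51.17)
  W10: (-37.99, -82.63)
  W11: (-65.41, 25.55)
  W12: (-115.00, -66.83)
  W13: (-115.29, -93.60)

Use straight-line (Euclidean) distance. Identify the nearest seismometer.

W6

Distances from (-67.65, -48.09):
W2: 103.79 km
W3: 30.66 km
W4: 57.74 km
W5: 45.38 km
W6: 23.62 km
W7: 50.83 km
W8: 70.14 km
W9: 118.28 km
W10: 45.53 km
W11: 73.67 km
W12: 50.92 km
W13: 65.88 km
Minimum: W6 at 23.62 km.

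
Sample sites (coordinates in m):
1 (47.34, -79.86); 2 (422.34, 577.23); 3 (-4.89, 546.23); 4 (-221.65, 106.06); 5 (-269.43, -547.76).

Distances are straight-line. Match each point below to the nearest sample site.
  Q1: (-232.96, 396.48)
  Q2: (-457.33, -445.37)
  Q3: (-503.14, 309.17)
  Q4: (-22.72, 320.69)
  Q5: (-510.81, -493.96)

Q1 at (-232.96, 396.48):
  1: 552.69 m
  2: 679.77 m
  3: 272.84 m
  4: 290.64 m
  5: 944.94 m
  → nearest: 3 (272.84 m)
Q2 at (-457.33, -445.37):
  1: 623.13 m
  2: 1348.90 m
  3: 1089.94 m
  4: 599.68 m
  5: 213.99 m
  → nearest: 5 (213.99 m)
Q3 at (-503.14, 309.17):
  1: 674.07 m
  2: 963.52 m
  3: 551.77 m
  4: 347.12 m
  5: 888.23 m
  → nearest: 4 (347.12 m)
Q4 at (-22.72, 320.69):
  1: 406.63 m
  2: 513.70 m
  3: 226.24 m
  4: 292.64 m
  5: 902.81 m
  → nearest: 3 (226.24 m)
Q5 at (-510.81, -493.96):
  1: 694.99 m
  2: 1420.64 m
  3: 1156.70 m
  4: 666.06 m
  5: 247.30 m
  → nearest: 5 (247.30 m)

Q1→3; Q2→5; Q3→4; Q4→3; Q5→5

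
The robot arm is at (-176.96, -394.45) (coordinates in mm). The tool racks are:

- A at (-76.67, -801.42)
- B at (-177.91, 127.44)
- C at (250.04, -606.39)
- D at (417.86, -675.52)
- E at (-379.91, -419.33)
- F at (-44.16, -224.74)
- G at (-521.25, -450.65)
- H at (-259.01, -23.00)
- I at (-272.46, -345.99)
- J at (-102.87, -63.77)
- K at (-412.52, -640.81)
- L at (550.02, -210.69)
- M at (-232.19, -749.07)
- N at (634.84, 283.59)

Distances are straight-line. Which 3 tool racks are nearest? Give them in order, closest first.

I, E, F

Distances from (-176.96, -394.45):
A: 419.15 mm
B: 521.89 mm
C: 476.70 mm
D: 657.88 mm
E: 204.47 mm
F: 215.49 mm
G: 348.85 mm
H: 380.40 mm
I: 107.09 mm
J: 338.88 mm
K: 340.85 mm
L: 749.85 mm
M: 358.90 mm
N: 1057.71 mm
Sorted: I (107.09 mm) < E (204.47 mm) < F (215.49 mm) < J (338.88 mm) < K (340.85 mm) < …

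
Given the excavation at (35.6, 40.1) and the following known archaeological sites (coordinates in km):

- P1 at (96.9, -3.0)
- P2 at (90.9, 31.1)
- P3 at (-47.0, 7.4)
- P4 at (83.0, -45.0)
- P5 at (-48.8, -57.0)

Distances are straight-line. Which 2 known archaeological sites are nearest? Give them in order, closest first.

P2, P1

Distances from (35.6, 40.1):
P1: 74.9 km
P2: 56.0 km
P3: 88.8 km
P4: 97.4 km
P5: 128.7 km
Sorted: P2 (56.0 km) < P1 (74.9 km) < P3 (88.8 km) < P4 (97.4 km) < …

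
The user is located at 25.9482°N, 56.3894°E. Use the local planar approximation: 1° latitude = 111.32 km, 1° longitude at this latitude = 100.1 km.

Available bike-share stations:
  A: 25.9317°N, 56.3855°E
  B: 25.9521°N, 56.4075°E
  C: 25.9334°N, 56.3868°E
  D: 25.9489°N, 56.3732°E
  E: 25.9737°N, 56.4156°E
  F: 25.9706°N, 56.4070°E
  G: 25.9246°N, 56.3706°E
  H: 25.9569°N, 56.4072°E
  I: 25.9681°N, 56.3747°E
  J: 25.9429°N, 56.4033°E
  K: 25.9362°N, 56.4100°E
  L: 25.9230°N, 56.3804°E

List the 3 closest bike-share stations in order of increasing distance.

Distances from 25.9482°N, 56.3894°E:
A: √((-0.0165·111.32)² + (-0.0039·100.1)²) = √(3.373761 + 0.152404) = 1.8778 km
B: √((0.0039·111.32)² + (0.0181·100.1)²) = √(0.188484 + 3.282655) = 1.8631 km
C: √((-0.0148·111.32)² + (-0.0026·100.1)²) = √(2.714375 + 0.067735) = 1.6680 km
D: √((0.0007·111.32)² + (-0.0162·100.1)²) = √(0.006072 + 2.629651) = 1.6235 km
E: √((0.0255·111.32)² + (0.0262·100.1)²) = √(8.057991 + 6.878136) = 3.8647 km
F: √((0.0224·111.32)² + (0.0176·100.1)²) = √(6.217881 + 3.103798) = 3.0531 km
G: √((-0.0236·111.32)² + (-0.0188·100.1)²) = √(6.901928 + 3.541472) = 3.2316 km
H: √((0.0087·111.32)² + (0.0178·100.1)²) = √(0.937961 + 3.174740) = 2.0280 km
I: √((0.0199·111.32)² + (-0.0147·100.1)²) = √(4.907412 + 2.165224) = 2.6594 km
J: √((-0.0053·111.32)² + (0.0139·100.1)²) = √(0.348095 + 1.935966) = 1.5113 km
K: √((-0.0120·111.32)² + (0.0206·100.1)²) = √(1.784469 + 4.252091) = 2.4569 km
L: √((-0.0252·111.32)² + (-0.0090·100.1)²) = √(7.869506 + 0.811621) = 2.9464 km
Sorted: J (1.5113 km) < D (1.6235 km) < C (1.6680 km) < B (1.8631 km) < A (1.8778 km) < …

J, D, C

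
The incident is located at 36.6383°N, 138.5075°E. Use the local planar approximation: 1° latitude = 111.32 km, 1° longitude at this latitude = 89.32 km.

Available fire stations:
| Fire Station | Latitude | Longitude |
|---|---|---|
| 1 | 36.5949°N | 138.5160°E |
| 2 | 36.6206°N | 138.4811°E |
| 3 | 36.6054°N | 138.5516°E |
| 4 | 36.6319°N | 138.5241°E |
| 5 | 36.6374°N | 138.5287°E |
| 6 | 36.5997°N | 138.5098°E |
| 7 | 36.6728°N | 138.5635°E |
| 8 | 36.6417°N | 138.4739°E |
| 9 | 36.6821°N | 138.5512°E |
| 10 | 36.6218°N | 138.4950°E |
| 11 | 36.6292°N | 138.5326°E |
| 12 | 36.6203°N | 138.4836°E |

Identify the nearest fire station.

4

Distances from 36.6383°N, 138.5075°E:
1: 4.8906 km
2: 3.0729 km
3: 5.3786 km
4: 1.6450 km
5: 1.8962 km
6: 4.3019 km
7: 6.3063 km
8: 3.0249 km
9: 6.2457 km
10: 2.1495 km
11: 2.4602 km
12: 2.9278 km
Minimum: 4 at 1.6450 km.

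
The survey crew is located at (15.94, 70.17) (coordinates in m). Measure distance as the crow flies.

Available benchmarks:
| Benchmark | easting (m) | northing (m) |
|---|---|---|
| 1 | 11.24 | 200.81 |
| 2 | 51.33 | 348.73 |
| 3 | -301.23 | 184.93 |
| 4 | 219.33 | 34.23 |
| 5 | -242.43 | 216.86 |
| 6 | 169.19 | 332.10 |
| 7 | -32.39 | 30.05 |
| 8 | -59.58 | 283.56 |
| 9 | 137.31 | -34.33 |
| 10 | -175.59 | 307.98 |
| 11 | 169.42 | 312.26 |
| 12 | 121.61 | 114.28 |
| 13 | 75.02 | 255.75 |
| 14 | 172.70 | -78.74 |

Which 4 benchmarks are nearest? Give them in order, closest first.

Distances from (15.94, 70.17):
1: 130.72 m
2: 280.80 m
3: 337.29 m
4: 206.54 m
5: 297.11 m
6: 303.47 m
7: 62.81 m
8: 226.36 m
9: 160.16 m
10: 305.35 m
11: 286.64 m
12: 114.51 m
13: 194.76 m
14: 216.21 m
Sorted: 7 (62.81 m) < 12 (114.51 m) < 1 (130.72 m) < 9 (160.16 m) < 13 (194.76 m) < 4 (206.54 m) < …

7, 12, 1, 9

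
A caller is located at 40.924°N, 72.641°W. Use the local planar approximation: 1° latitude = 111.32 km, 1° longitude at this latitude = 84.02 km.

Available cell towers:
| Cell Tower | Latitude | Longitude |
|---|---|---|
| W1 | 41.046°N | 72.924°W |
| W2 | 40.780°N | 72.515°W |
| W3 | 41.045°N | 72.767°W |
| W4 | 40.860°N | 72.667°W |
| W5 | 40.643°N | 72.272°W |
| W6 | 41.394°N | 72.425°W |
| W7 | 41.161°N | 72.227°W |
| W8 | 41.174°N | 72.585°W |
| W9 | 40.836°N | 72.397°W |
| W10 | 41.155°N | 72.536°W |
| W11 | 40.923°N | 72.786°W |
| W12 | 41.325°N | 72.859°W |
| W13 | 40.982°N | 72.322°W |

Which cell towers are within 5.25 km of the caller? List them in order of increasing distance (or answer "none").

none

Distances from 40.924°N, 72.641°W:
W1: √((0.122·111.32)² + (-0.283·84.02)²) = √(184.44465 + 565.37712) = 27.383 km
W2: √((-0.144·111.32)² + (0.126·84.02)²) = √(256.96346 + 112.07441) = 19.210 km
W3: √((0.121·111.32)² + (-0.126·84.02)²) = √(181.43336 + 112.07441) = 17.132 km
W4: √((-0.064·111.32)² + (-0.026·84.02)²) = √(50.75822 + 4.77213) = 7.452 km
W5: √((-0.281·111.32)² + (0.369·84.02)²) = √(978.49596 + 961.20957) = 44.042 km
W6: √((0.470·111.32)² + (0.216·84.02)²) = √(2737.42426 + 329.36152) = 55.379 km
W7: √((0.237·111.32)² + (0.414·84.02)²) = √(696.05425 + 1209.94614) = 43.658 km
W8: √((0.250·111.32)² + (0.056·84.02)²) = √(774.50890 + 22.13815) = 28.225 km
W9: √((-0.088·111.32)² + (0.244·84.02)²) = √(95.96475 + 420.28608) = 22.721 km
W10: √((0.231·111.32)² + (0.105·84.02)²) = √(661.25711 + 77.82945) = 27.186 km
W11: √((-0.001·111.32)² + (-0.145·84.02)²) = √(0.01239 + 148.42305) = 12.183 km
W12: √((0.401·111.32)² + (-0.218·84.02)²) = √(1992.66889 + 335.48904) = 48.251 km
W13: √((0.058·111.32)² + (0.319·84.02)²) = √(41.68717 + 718.36757) = 27.569 km
Threshold 5.25 km: none within range.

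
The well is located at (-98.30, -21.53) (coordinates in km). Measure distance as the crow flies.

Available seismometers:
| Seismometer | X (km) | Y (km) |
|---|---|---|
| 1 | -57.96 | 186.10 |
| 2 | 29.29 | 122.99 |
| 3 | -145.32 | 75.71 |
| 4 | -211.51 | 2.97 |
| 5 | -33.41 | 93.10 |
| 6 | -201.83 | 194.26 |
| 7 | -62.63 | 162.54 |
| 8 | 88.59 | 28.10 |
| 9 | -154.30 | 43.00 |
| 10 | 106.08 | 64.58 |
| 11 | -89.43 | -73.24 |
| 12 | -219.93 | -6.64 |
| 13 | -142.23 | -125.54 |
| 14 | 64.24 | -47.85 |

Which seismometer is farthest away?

6

Distances from (-98.30, -21.53):
1: √((40.34)² + (207.63)²) = √(1627.3156 + 43110.2169) = 211.51 km
2: √((127.59)² + (144.52)²) = √(16279.2081 + 20886.0304) = 192.78 km
3: √((-47.02)² + (97.24)²) = √(2210.8804 + 9455.6176) = 108.01 km
4: √((-113.21)² + (24.50)²) = √(12816.5041 + 600.2500) = 115.83 km
5: √((64.89)² + (114.63)²) = √(4210.7121 + 13140.0369) = 131.72 km
6: √((-103.53)² + (215.79)²) = √(10718.4609 + 46565.3241) = 239.34 km
7: √((35.67)² + (184.07)²) = √(1272.3489 + 33881.7649) = 187.49 km
8: √((186.89)² + (49.63)²) = √(34927.8721 + 2463.1369) = 193.37 km
9: √((-56.00)² + (64.53)²) = √(3136.0000 + 4164.1209) = 85.44 km
10: √((204.38)² + (86.11)²) = √(41771.1844 + 7414.9321) = 221.78 km
11: √((8.87)² + (-51.71)²) = √(78.6769 + 2673.9241) = 52.47 km
12: √((-121.63)² + (14.89)²) = √(14793.8569 + 221.7121) = 122.54 km
13: √((-43.93)² + (-104.01)²) = √(1929.8449 + 10818.0801) = 112.91 km
14: √((162.54)² + (-26.32)²) = √(26419.2516 + 692.7424) = 164.66 km
Maximum: 6 at 239.34 km.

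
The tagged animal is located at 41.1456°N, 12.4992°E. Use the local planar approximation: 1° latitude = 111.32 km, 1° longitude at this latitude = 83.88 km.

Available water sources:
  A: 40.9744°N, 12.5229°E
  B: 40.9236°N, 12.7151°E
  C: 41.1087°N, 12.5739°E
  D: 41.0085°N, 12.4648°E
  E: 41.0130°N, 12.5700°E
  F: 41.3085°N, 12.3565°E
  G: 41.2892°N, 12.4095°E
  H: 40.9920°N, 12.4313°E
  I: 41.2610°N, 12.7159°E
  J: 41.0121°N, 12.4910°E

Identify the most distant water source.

Distances from 41.1456°N, 12.4992°E:
A: √((-0.1712·111.32)² + (0.0237·83.88)²) = √(363.206754 + 3.951969) = 19.1614 km
B: √((-0.2220·111.32)² + (0.2159·83.88)²) = √(610.734346 + 327.960944) = 30.6381 km
C: √((-0.0369·111.32)² + (0.0747·83.88)²) = √(16.873265 + 39.260701) = 7.4923 km
D: √((-0.1371·111.32)² + (-0.0344·83.88)²) = √(232.927789 + 8.325949) = 15.5323 km
E: √((-0.1326·111.32)² + (0.0708·83.88)²) = √(217.888066 + 35.268205) = 15.9109 km
F: √((0.1629·111.32)² + (-0.1427·83.88)²) = √(328.842972 + 143.273144) = 21.7282 km
G: √((0.1436·111.32)² + (-0.0897·83.88)²) = √(255.537873 + 56.611118) = 17.6677 km
H: √((-0.1536·111.32)² + (-0.0679·83.88)²) = √(292.367320 + 32.438173) = 18.0224 km
I: √((0.1154·111.32)² + (0.2167·83.88)²) = √(165.028143 + 330.395913) = 22.2581 km
J: √((-0.1335·111.32)² + (-0.0082·83.88)²) = √(220.855860 + 0.473091) = 14.8771 km
Maximum: B at 30.6381 km.

B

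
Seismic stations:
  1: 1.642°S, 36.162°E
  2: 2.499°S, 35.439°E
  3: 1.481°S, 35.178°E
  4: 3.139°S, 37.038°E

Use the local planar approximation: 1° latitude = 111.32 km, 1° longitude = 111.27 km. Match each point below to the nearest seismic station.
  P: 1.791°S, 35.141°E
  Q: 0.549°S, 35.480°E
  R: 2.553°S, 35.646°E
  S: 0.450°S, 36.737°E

P at 1.791°S, 35.141°E:
  1: √((0.149·111.32)² + (1.021·111.27)²) = √(275.11795 + 12906.47547) = 114.811 km
  2: √((-0.708·111.32)² + (0.298·111.27)²) = √(6211.73487 + 1099.48347) = 85.506 km
  3: √((0.310·111.32)² + (0.037·111.27)²) = √(1190.88488 + 16.94961) = 34.754 km
  4: √((-1.348·111.32)² + (1.897·111.27)²) = √(22517.81152 + 44554.42445) = 258.983 km
  → nearest: 3 (34.754 km)
Q at 0.549°S, 35.480°E:
  1: √((-1.093·111.32)² + (0.682·111.27)²) = √(14804.26053 + 5758.70624) = 143.398 km
  2: √((-1.950·111.32)² + (-0.041·111.27)²) = √(47121.12148 + 20.81248) = 217.122 km
  3: √((-0.932·111.32)² + (-0.302·111.27)²) = √(10764.11230 + 1129.19790) = 109.056 km
  4: √((-2.590·111.32)² + (1.558·111.27)²) = √(83127.73043 + 30053.22500) = 336.424 km
  → nearest: 3 (109.056 km)
R at 2.553°S, 35.646°E:
  1: √((0.911·111.32)² + (0.516·111.27)²) = √(10284.49921 + 3296.51897) = 116.538 km
  2: √((0.054·111.32)² + (-0.207·111.27)²) = √(36.13549 + 530.51402) = 23.804 km
  3: √((1.072·111.32)² + (-0.468·111.27)²) = √(14240.85177 + 2711.73897) = 130.202 km
  4: √((-0.586·111.32)² + (1.392·111.27)²) = √(4255.41213 + 23990.24298) = 168.064 km
  → nearest: 2 (23.804 km)
S at 0.450°S, 36.737°E:
  1: √((-1.192·111.32)² + (-0.575·111.27)²) = √(17607.54902 + 4093.47239) = 147.313 km
  2: √((-2.049·111.32)² + (-1.298·111.27)²) = √(52027.18304 + 20859.58006) = 269.975 km
  3: √((-1.031·111.32)² + (-1.559·111.27)²) = √(13172.36408 + 30091.81661) = 208.000 km
  4: √((-2.689·111.32)² + (0.301·111.27)²) = √(89604.12429 + 1121.73215) = 301.207 km
  → nearest: 1 (147.313 km)

P→3; Q→3; R→2; S→1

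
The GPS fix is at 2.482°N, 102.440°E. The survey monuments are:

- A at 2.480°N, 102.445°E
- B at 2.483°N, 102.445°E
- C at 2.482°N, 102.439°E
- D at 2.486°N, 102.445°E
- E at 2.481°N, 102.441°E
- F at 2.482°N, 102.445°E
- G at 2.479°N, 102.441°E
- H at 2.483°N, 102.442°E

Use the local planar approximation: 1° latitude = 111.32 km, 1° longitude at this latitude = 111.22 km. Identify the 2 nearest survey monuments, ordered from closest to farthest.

Distances from 2.482°N, 102.440°E:
A: 0.599 km
B: 0.567 km
C: 0.111 km
D: 0.712 km
E: 0.157 km
F: 0.556 km
G: 0.352 km
H: 0.249 km
Sorted: C (0.111 km) < E (0.157 km) < H (0.249 km) < G (0.352 km) < …

C, E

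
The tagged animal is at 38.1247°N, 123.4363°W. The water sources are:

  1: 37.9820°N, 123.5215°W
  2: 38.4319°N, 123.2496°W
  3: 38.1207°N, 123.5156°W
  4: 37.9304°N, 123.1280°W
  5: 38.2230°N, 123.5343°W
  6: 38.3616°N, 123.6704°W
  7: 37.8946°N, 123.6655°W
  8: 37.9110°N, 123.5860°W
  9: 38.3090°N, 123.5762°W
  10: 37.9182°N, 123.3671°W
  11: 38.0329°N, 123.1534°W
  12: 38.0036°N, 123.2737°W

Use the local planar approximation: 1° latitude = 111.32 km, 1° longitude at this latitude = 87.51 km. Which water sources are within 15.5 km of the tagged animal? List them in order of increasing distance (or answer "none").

Distances from 38.1247°N, 123.4363°W:
1: √((-0.1427·111.32)² + (-0.0852·87.51)²) = √(252.344789 + 55.589729) = 17.5481 km
2: √((0.3072·111.32)² + (0.1867·87.51)²) = √(1169.469280 + 266.934067) = 37.8999 km
3: √((-0.0040·111.32)² + (-0.0793·87.51)²) = √(0.198274 + 48.157257) = 6.9538 km
4: √((-0.1943·111.32)² + (0.3083·87.51)²) = √(467.834232 + 727.884409) = 34.5792 km
5: √((0.0983·111.32)² + (-0.0980·87.51)²) = √(119.743909 + 73.547433) = 13.9029 km
6: √((0.2369·111.32)² + (-0.2341·87.51)²) = √(695.466983 + 419.679924) = 33.3938 km
7: √((-0.2301·111.32)² + (-0.2292·87.51)²) = √(656.114495 + 402.294962) = 32.5332 km
8: √((-0.2137·111.32)² + (-0.1497·87.51)²) = √(565.920518 + 171.616471) = 27.1576 km
9: √((0.1843·111.32)² + (-0.1399·87.51)²) = √(420.917581 + 149.882455) = 23.8914 km
10: √((-0.2065·111.32)² + (0.0692·87.51)²) = √(528.428834 + 36.671406) = 23.7718 km
11: √((-0.0918·111.32)² + (0.2829·87.51)²) = √(104.431558 + 612.888204) = 26.7828 km
12: √((-0.1211·111.32)² + (0.1626·87.51)²) = √(181.733371 + 202.468027) = 19.6011 km
Threshold 15.5 km: 3 (6.9538 km), 5 (13.9029 km) are within range.

3, 5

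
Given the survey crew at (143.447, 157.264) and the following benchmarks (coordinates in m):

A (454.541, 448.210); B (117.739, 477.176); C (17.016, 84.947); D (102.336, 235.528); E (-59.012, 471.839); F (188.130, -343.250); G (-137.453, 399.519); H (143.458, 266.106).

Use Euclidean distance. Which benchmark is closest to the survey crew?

D

Distances from (143.447, 157.264):
A: √((311.094)² + (290.946)²) = √(96779.47684 + 84649.57492) = 425.945 m
B: √((-25.708)² + (319.912)²) = √(660.90126 + 102343.68774) = 320.943 m
C: √((-126.431)² + (-72.317)²) = √(15984.79776 + 5229.74849) = 145.652 m
D: √((-41.111)² + (78.264)²) = √(1690.11432 + 6125.25370) = 88.405 m
E: √((-202.459)² + (314.575)²) = √(40989.64668 + 98957.43062) = 374.095 m
F: √((44.683)² + (-500.514)²) = √(1996.57049 + 250514.26420) = 502.505 m
G: √((-280.900)² + (242.255)²) = √(78904.81000 + 58687.48502) = 370.934 m
H: √((0.011)² + (108.842)²) = √(0.00012 + 11846.58096) = 108.842 m
Minimum: D at 88.405 m.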